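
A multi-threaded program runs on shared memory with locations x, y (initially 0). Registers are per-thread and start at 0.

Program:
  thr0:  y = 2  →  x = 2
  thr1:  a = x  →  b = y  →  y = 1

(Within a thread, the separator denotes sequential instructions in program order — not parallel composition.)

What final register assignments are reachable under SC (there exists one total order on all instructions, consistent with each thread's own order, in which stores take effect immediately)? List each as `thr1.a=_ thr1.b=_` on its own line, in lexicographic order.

thr1.a=0 thr1.b=0
thr1.a=0 thr1.b=2
thr1.a=2 thr1.b=2

outcome vector order: (thr1.a,thr1.b)
|SC outcomes| = 3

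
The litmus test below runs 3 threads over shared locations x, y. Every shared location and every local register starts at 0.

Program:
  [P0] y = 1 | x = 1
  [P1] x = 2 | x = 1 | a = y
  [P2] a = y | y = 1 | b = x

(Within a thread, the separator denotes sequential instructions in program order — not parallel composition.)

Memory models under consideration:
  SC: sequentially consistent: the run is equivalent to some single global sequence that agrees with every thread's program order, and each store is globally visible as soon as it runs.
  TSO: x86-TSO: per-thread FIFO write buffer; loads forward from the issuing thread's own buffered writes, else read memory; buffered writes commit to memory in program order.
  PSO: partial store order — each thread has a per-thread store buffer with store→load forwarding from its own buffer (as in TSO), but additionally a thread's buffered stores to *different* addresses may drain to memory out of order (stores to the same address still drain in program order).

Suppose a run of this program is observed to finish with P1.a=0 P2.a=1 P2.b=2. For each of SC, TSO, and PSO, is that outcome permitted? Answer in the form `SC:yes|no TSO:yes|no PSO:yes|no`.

SC:no TSO:yes PSO:yes

outcome vector order: (P1.a,P2.a,P2.b)
SC: 8 outcomes — {<0 0 1> <0 1 1> <1 0 0> <1 0 1> <1 0 2> <1 1 0> <1 1 1> <1 1 2>}
TSO: 12 outcomes — {<0 0 0> <0 0 1> <0 0 2> <0 1 0> <0 1 1> <0 1 2> <1 0 0> <1 0 1> <1 0 2> <1 1 0> <1 1 1> <1 1 2>}
PSO: 12 outcomes — {<0 0 0> <0 0 1> <0 0 2> <0 1 0> <0 1 1> <0 1 2> <1 0 0> <1 0 1> <1 0 2> <1 1 0> <1 1 1> <1 1 2>}
target <0 1 2> ∈ {TSO,PSO}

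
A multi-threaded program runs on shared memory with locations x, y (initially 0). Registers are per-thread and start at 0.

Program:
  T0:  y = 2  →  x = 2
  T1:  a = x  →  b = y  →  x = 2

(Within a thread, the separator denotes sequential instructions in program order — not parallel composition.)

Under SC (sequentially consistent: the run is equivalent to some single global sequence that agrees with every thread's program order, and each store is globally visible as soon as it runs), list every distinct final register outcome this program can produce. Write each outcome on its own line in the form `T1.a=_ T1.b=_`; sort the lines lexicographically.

outcome vector order: (T1.a,T1.b)
|SC outcomes| = 3

T1.a=0 T1.b=0
T1.a=0 T1.b=2
T1.a=2 T1.b=2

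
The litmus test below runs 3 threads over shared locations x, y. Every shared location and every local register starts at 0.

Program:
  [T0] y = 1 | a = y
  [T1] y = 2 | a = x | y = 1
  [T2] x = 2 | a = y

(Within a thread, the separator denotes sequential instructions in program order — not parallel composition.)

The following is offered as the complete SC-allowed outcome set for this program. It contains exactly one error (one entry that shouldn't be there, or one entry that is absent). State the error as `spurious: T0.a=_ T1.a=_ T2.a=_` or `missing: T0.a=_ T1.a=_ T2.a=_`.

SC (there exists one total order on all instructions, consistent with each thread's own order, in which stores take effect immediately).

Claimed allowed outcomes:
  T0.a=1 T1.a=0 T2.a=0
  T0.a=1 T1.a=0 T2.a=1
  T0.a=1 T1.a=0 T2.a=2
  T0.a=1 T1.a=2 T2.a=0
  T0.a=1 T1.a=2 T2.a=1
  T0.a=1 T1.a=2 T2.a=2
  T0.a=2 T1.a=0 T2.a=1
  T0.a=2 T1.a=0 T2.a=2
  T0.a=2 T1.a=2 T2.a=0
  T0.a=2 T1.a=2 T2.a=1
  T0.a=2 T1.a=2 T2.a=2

spurious: T0.a=1 T1.a=0 T2.a=0

outcome vector order: (T0.a,T1.a,T2.a)
SC: 10 outcomes — {<1 0 1>, <1 0 2>, <1 2 0>, <1 2 1>, <1 2 2>, <2 0 1>, <2 0 2>, <2 2 0>, <2 2 1>, <2 2 2>}
claimed∖SC = {<1 0 0>}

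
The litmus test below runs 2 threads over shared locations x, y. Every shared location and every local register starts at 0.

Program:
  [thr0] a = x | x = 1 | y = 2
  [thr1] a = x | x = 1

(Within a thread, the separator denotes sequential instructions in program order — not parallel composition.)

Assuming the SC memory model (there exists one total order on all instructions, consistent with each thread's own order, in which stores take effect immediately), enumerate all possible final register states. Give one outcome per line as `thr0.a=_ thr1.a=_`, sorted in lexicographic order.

thr0.a=0 thr1.a=0
thr0.a=0 thr1.a=1
thr0.a=1 thr1.a=0

outcome vector order: (thr0.a,thr1.a)
|SC outcomes| = 3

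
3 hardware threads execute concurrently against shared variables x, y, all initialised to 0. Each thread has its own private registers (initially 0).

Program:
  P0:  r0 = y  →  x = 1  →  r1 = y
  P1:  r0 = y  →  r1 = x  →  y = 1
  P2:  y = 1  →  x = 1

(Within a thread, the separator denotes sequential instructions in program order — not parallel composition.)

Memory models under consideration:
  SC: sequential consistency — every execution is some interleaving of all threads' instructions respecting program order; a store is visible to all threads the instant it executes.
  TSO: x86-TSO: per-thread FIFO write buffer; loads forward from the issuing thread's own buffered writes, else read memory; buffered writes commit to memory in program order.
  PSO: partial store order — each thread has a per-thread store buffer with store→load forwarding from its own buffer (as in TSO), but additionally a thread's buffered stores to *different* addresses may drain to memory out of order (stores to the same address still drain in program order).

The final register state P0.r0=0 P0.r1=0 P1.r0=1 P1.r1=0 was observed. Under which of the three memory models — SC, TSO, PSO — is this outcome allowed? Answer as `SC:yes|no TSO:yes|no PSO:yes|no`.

SC:no TSO:yes PSO:yes

outcome vector order: (P0.r0,P0.r1,P1.r0,P1.r1)
under SC → 0/0/0/0; 0/0/0/1; 0/0/1/1; 0/1/0/0; 0/1/0/1; 0/1/1/0; 0/1/1/1; 1/1/0/0; 1/1/0/1; 1/1/1/0; 1/1/1/1
under TSO → 0/0/0/0; 0/0/0/1; 0/0/1/0; 0/0/1/1; 0/1/0/0; 0/1/0/1; 0/1/1/0; 0/1/1/1; 1/1/0/0; 1/1/0/1; 1/1/1/0; 1/1/1/1
under PSO → 0/0/0/0; 0/0/0/1; 0/0/1/0; 0/0/1/1; 0/1/0/0; 0/1/0/1; 0/1/1/0; 0/1/1/1; 1/1/0/0; 1/1/0/1; 1/1/1/0; 1/1/1/1
target 0/0/1/0 ∈ {TSO,PSO}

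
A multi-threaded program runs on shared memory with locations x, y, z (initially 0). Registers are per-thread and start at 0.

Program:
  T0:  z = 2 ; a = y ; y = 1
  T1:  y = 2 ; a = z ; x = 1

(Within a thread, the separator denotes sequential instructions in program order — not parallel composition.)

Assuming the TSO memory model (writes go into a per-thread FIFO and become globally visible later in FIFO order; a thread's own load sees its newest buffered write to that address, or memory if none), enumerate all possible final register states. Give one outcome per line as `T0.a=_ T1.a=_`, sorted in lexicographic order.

outcome vector order: (T0.a,T1.a)
|TSO outcomes| = 4

T0.a=0 T1.a=0
T0.a=0 T1.a=2
T0.a=2 T1.a=0
T0.a=2 T1.a=2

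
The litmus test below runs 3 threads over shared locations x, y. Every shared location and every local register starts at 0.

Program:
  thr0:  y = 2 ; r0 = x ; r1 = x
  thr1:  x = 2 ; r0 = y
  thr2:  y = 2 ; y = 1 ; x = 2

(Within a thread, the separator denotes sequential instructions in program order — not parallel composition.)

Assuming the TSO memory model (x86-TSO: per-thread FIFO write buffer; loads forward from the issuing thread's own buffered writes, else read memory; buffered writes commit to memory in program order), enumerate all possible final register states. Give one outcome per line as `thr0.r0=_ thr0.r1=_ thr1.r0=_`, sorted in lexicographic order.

outcome vector order: (thr0.r0,thr0.r1,thr1.r0)
|TSO outcomes| = 9

thr0.r0=0 thr0.r1=0 thr1.r0=0
thr0.r0=0 thr0.r1=0 thr1.r0=1
thr0.r0=0 thr0.r1=0 thr1.r0=2
thr0.r0=0 thr0.r1=2 thr1.r0=0
thr0.r0=0 thr0.r1=2 thr1.r0=1
thr0.r0=0 thr0.r1=2 thr1.r0=2
thr0.r0=2 thr0.r1=2 thr1.r0=0
thr0.r0=2 thr0.r1=2 thr1.r0=1
thr0.r0=2 thr0.r1=2 thr1.r0=2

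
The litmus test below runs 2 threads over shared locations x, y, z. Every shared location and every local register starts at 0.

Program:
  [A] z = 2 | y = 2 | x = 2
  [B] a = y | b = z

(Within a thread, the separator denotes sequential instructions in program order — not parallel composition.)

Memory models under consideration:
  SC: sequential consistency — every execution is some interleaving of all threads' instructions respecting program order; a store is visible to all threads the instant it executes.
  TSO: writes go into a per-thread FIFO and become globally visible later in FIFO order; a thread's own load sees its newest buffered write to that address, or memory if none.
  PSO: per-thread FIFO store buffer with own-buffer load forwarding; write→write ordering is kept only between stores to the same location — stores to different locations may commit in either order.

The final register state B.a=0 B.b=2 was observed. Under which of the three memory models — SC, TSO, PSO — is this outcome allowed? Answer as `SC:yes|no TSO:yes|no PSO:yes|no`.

SC:yes TSO:yes PSO:yes

outcome vector order: (B.a,B.b)
SC (3): (0,0); (0,2); (2,2)
TSO (3): (0,0); (0,2); (2,2)
PSO (4): (0,0); (0,2); (2,0); (2,2)
target (0,2) ∈ {SC,TSO,PSO}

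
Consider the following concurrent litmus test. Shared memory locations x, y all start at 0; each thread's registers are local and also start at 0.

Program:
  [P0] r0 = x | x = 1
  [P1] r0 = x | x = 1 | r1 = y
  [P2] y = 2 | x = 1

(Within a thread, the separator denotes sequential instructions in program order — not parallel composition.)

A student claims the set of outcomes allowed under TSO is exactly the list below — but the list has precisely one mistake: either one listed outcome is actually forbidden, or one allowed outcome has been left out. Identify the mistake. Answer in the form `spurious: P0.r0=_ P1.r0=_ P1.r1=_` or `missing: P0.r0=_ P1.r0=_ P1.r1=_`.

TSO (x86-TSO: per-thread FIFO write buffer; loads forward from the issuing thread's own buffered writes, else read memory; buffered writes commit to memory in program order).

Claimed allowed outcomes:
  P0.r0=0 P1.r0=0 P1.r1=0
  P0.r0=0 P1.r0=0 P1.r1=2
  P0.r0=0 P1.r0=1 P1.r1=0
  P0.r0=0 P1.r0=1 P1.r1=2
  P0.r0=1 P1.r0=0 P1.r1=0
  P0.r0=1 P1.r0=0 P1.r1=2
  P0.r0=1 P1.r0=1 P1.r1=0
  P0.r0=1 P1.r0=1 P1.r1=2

outcome vector order: (P0.r0,P1.r0,P1.r1)
TSO: 7 outcomes — {0/0/0, 0/0/2, 0/1/0, 0/1/2, 1/0/0, 1/0/2, 1/1/2}
claimed∖TSO = {1/1/0}

spurious: P0.r0=1 P1.r0=1 P1.r1=0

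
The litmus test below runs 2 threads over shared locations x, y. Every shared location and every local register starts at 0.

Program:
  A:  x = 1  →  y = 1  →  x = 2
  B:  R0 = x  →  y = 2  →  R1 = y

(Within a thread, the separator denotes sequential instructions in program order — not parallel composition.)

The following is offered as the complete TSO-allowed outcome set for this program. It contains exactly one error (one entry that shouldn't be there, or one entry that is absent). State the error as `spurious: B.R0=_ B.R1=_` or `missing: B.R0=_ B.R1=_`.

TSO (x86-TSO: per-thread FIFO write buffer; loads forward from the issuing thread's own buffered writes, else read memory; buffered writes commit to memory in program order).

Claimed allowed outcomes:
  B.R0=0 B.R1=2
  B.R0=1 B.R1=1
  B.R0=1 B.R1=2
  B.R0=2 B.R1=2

outcome vector order: (B.R0,B.R1)
TSO: 5 outcomes — {0/1; 0/2; 1/1; 1/2; 2/2}
TSO∖claimed = {0/1}

missing: B.R0=0 B.R1=1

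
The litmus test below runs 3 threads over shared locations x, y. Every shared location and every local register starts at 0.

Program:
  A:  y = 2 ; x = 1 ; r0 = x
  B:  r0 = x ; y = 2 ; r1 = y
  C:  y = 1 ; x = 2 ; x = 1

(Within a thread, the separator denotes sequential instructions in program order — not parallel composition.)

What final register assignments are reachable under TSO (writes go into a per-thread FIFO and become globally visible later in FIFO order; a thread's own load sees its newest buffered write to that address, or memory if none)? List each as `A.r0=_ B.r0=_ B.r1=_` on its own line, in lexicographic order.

A.r0=1 B.r0=0 B.r1=1
A.r0=1 B.r0=0 B.r1=2
A.r0=1 B.r0=1 B.r1=1
A.r0=1 B.r0=1 B.r1=2
A.r0=1 B.r0=2 B.r1=2
A.r0=2 B.r0=0 B.r1=1
A.r0=2 B.r0=0 B.r1=2
A.r0=2 B.r0=1 B.r1=1
A.r0=2 B.r0=1 B.r1=2
A.r0=2 B.r0=2 B.r1=2

outcome vector order: (A.r0,B.r0,B.r1)
|TSO outcomes| = 10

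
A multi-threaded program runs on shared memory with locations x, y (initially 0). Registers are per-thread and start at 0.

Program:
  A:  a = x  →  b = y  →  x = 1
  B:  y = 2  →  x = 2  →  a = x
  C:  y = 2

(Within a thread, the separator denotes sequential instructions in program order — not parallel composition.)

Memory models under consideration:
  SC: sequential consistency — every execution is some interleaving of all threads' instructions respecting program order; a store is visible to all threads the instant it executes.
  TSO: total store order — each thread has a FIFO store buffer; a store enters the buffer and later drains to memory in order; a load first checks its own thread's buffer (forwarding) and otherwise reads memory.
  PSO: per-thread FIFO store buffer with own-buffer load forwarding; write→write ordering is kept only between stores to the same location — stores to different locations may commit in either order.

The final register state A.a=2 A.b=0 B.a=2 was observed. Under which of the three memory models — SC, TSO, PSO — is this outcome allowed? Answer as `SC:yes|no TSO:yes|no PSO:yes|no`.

SC:no TSO:no PSO:yes

outcome vector order: (A.a,A.b,B.a)
SC (6): (0,0,1); (0,0,2); (0,2,1); (0,2,2); (2,2,1); (2,2,2)
TSO (6): (0,0,1); (0,0,2); (0,2,1); (0,2,2); (2,2,1); (2,2,2)
PSO (8): (0,0,1); (0,0,2); (0,2,1); (0,2,2); (2,0,1); (2,0,2); (2,2,1); (2,2,2)
target (2,0,2) ∈ {PSO}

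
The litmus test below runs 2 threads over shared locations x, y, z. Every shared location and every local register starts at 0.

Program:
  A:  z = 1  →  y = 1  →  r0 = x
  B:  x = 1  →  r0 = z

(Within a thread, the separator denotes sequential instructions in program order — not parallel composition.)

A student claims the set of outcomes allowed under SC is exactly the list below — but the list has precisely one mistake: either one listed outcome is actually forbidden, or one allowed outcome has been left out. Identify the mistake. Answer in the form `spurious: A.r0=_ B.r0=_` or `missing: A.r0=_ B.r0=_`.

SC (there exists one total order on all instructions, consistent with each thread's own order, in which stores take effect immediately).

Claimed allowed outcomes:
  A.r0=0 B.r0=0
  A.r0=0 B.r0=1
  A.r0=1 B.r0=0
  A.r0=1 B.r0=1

spurious: A.r0=0 B.r0=0

outcome vector order: (A.r0,B.r0)
SC (3): 0/1; 1/0; 1/1
claimed∖SC = {0/0}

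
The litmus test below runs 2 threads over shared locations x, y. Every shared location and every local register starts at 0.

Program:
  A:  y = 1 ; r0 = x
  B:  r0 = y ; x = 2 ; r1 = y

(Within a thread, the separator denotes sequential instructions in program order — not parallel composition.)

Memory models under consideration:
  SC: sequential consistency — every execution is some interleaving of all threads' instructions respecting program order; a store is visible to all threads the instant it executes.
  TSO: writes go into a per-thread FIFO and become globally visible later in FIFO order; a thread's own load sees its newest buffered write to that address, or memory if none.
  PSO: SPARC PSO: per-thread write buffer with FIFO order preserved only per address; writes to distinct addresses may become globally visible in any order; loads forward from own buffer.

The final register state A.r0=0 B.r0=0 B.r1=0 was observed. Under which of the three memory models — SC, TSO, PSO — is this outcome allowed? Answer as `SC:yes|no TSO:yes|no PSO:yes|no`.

SC:no TSO:yes PSO:yes

outcome vector order: (A.r0,B.r0,B.r1)
[SC] allowed = {<0 0 1>, <0 1 1>, <2 0 0>, <2 0 1>, <2 1 1>}
[TSO] allowed = {<0 0 0>, <0 0 1>, <0 1 1>, <2 0 0>, <2 0 1>, <2 1 1>}
[PSO] allowed = {<0 0 0>, <0 0 1>, <0 1 1>, <2 0 0>, <2 0 1>, <2 1 1>}
target <0 0 0> ∈ {TSO,PSO}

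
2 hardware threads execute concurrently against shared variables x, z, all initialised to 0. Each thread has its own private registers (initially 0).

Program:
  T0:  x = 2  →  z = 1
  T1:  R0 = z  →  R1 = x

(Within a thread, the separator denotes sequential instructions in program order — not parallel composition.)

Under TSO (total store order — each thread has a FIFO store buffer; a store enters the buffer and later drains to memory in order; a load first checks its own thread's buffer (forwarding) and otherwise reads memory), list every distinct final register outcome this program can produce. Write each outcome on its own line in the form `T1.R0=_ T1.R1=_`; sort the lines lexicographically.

T1.R0=0 T1.R1=0
T1.R0=0 T1.R1=2
T1.R0=1 T1.R1=2

outcome vector order: (T1.R0,T1.R1)
|TSO outcomes| = 3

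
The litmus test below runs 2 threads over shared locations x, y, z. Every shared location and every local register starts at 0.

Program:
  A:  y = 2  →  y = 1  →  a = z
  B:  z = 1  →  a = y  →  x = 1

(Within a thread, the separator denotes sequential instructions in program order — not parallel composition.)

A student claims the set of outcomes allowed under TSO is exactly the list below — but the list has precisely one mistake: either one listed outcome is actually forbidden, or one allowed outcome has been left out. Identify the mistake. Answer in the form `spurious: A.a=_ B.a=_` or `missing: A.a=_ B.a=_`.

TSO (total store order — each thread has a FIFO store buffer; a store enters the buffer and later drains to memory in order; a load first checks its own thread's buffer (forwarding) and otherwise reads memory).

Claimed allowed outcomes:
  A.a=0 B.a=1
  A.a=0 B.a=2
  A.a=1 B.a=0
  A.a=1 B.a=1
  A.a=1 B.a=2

missing: A.a=0 B.a=0

outcome vector order: (A.a,B.a)
[TSO] allowed = {00 01 02 10 11 12}
TSO∖claimed = {00}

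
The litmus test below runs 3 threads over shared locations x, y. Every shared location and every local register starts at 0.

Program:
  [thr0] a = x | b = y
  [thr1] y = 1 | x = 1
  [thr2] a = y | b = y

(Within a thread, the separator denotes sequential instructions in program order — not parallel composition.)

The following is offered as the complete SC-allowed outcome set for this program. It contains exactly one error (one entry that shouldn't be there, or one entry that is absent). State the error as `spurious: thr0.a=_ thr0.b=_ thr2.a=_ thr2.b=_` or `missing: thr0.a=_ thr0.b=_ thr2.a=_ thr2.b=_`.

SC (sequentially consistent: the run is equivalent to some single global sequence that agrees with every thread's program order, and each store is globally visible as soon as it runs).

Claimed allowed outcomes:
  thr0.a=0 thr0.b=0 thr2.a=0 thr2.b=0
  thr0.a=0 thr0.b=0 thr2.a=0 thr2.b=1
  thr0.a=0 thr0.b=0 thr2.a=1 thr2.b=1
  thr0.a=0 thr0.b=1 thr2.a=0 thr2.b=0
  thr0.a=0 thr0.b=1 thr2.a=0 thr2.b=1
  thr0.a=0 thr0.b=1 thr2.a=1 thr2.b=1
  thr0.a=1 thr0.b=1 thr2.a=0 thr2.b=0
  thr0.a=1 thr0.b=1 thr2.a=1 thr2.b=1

missing: thr0.a=1 thr0.b=1 thr2.a=0 thr2.b=1

outcome vector order: (thr0.a,thr0.b,thr2.a,thr2.b)
SC (9): <0 0 0 0>, <0 0 0 1>, <0 0 1 1>, <0 1 0 0>, <0 1 0 1>, <0 1 1 1>, <1 1 0 0>, <1 1 0 1>, <1 1 1 1>
SC∖claimed = {<1 1 0 1>}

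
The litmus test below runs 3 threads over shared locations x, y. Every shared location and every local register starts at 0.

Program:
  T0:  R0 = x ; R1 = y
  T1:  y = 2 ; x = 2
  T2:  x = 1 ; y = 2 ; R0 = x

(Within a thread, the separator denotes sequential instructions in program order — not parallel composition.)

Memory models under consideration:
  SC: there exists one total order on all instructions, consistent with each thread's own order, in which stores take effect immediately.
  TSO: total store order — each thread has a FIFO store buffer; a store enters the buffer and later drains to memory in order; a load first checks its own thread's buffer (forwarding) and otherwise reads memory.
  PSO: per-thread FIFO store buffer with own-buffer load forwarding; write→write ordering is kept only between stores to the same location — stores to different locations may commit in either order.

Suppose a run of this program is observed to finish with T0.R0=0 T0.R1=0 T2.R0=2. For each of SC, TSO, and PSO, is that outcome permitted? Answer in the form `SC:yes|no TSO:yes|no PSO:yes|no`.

outcome vector order: (T0.R0,T0.R1,T2.R0)
under SC → (0,0,1); (0,0,2); (0,2,1); (0,2,2); (1,0,1); (1,0,2); (1,2,1); (1,2,2); (2,2,1); (2,2,2)
under TSO → (0,0,1); (0,0,2); (0,2,1); (0,2,2); (1,0,1); (1,0,2); (1,2,1); (1,2,2); (2,2,1); (2,2,2)
under PSO → (0,0,1); (0,0,2); (0,2,1); (0,2,2); (1,0,1); (1,0,2); (1,2,1); (1,2,2); (2,0,1); (2,0,2); (2,2,1); (2,2,2)
target (0,0,2) ∈ {SC,TSO,PSO}

SC:yes TSO:yes PSO:yes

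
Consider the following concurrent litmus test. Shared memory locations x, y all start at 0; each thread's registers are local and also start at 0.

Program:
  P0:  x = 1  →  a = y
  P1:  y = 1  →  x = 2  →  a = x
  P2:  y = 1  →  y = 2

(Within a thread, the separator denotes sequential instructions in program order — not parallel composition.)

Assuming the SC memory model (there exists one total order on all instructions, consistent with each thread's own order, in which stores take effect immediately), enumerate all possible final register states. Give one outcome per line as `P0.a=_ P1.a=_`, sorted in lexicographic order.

P0.a=0 P1.a=2
P0.a=1 P1.a=1
P0.a=1 P1.a=2
P0.a=2 P1.a=1
P0.a=2 P1.a=2

outcome vector order: (P0.a,P1.a)
|SC outcomes| = 5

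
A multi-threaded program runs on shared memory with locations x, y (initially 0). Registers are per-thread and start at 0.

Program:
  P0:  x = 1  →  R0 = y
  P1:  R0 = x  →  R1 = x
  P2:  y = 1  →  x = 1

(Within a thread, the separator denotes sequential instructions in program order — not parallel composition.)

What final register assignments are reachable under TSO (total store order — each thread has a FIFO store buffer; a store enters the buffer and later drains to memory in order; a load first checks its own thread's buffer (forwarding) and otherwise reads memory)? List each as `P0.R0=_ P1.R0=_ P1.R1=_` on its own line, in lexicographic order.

P0.R0=0 P1.R0=0 P1.R1=0
P0.R0=0 P1.R0=0 P1.R1=1
P0.R0=0 P1.R0=1 P1.R1=1
P0.R0=1 P1.R0=0 P1.R1=0
P0.R0=1 P1.R0=0 P1.R1=1
P0.R0=1 P1.R0=1 P1.R1=1

outcome vector order: (P0.R0,P1.R0,P1.R1)
|TSO outcomes| = 6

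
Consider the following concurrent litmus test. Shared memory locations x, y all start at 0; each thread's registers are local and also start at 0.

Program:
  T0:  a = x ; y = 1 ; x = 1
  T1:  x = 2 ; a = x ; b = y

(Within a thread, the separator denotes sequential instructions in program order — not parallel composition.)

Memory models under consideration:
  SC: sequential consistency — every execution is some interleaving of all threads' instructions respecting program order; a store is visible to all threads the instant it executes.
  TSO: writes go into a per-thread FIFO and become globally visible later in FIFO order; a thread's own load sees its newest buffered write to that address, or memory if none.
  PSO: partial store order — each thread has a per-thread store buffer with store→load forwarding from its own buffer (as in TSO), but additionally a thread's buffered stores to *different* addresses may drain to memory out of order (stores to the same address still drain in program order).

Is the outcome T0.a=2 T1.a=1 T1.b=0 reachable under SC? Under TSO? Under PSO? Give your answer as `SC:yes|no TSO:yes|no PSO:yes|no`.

SC:no TSO:no PSO:yes

outcome vector order: (T0.a,T1.a,T1.b)
under SC → 0/1/1, 0/2/0, 0/2/1, 2/1/1, 2/2/0, 2/2/1
under TSO → 0/1/1, 0/2/0, 0/2/1, 2/1/1, 2/2/0, 2/2/1
under PSO → 0/1/0, 0/1/1, 0/2/0, 0/2/1, 2/1/0, 2/1/1, 2/2/0, 2/2/1
target 2/1/0 ∈ {PSO}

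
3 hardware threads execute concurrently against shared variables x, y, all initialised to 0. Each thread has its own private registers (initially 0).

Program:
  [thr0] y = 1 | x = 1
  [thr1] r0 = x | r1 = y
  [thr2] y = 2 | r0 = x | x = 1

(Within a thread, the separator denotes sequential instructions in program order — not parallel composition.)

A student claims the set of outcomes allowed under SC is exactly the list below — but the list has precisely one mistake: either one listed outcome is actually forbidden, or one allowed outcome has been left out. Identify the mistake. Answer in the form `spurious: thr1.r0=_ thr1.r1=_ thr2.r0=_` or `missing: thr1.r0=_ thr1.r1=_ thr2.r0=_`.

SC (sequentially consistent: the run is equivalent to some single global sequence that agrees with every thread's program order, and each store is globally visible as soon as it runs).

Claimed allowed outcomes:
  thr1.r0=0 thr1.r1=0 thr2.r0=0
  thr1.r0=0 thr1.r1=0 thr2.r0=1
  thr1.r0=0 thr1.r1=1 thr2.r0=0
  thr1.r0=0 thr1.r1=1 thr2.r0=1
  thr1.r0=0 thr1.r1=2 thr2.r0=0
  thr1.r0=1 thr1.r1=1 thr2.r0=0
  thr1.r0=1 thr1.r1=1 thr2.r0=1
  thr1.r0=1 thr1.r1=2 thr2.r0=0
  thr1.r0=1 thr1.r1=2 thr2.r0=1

missing: thr1.r0=0 thr1.r1=2 thr2.r0=1

outcome vector order: (thr1.r0,thr1.r1,thr2.r0)
under SC → <0 0 0> <0 0 1> <0 1 0> <0 1 1> <0 2 0> <0 2 1> <1 1 0> <1 1 1> <1 2 0> <1 2 1>
SC∖claimed = {<0 2 1>}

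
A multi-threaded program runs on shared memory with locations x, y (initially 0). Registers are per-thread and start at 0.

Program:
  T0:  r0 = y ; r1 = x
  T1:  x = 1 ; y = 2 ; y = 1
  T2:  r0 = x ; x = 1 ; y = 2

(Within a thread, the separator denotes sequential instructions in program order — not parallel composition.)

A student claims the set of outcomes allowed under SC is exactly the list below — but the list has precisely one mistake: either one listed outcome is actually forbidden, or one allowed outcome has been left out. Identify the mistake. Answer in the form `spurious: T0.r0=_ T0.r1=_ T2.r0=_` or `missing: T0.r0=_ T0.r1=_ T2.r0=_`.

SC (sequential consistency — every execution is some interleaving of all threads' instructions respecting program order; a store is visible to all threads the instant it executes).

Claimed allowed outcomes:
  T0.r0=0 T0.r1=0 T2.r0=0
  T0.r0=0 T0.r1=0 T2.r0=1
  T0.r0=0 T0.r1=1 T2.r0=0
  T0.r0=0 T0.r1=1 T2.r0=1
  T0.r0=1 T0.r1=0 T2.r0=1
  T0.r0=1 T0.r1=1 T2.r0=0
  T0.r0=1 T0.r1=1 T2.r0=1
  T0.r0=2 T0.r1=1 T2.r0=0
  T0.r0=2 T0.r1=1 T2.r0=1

spurious: T0.r0=1 T0.r1=0 T2.r0=1

outcome vector order: (T0.r0,T0.r1,T2.r0)
[SC] allowed = {000; 001; 010; 011; 110; 111; 210; 211}
claimed∖SC = {101}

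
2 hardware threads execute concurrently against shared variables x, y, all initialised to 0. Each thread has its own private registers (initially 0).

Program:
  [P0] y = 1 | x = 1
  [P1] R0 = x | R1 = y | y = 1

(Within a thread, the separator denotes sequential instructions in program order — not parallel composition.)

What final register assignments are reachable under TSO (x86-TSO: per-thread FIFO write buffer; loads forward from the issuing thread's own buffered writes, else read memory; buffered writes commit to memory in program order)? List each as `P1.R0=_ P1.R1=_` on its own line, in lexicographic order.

P1.R0=0 P1.R1=0
P1.R0=0 P1.R1=1
P1.R0=1 P1.R1=1

outcome vector order: (P1.R0,P1.R1)
|TSO outcomes| = 3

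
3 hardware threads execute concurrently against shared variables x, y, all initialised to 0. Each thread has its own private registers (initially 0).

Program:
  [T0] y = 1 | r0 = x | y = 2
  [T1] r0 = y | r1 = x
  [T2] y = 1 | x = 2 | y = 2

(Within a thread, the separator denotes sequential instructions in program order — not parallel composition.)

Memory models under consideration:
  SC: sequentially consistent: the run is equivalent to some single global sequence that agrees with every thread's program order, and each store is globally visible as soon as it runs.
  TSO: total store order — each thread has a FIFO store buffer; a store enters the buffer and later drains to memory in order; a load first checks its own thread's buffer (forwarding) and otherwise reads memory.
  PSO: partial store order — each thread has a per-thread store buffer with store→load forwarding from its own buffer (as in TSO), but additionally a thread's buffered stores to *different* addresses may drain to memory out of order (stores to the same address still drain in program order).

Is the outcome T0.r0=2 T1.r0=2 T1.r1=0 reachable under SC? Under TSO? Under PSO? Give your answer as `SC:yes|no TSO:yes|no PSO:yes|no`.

outcome vector order: (T0.r0,T1.r0,T1.r1)
SC (11): <0 0 0>, <0 0 2>, <0 1 0>, <0 1 2>, <0 2 0>, <0 2 2>, <2 0 0>, <2 0 2>, <2 1 0>, <2 1 2>, <2 2 2>
TSO (11): <0 0 0>, <0 0 2>, <0 1 0>, <0 1 2>, <0 2 0>, <0 2 2>, <2 0 0>, <2 0 2>, <2 1 0>, <2 1 2>, <2 2 2>
PSO (12): <0 0 0>, <0 0 2>, <0 1 0>, <0 1 2>, <0 2 0>, <0 2 2>, <2 0 0>, <2 0 2>, <2 1 0>, <2 1 2>, <2 2 0>, <2 2 2>
target <2 2 0> ∈ {PSO}

SC:no TSO:no PSO:yes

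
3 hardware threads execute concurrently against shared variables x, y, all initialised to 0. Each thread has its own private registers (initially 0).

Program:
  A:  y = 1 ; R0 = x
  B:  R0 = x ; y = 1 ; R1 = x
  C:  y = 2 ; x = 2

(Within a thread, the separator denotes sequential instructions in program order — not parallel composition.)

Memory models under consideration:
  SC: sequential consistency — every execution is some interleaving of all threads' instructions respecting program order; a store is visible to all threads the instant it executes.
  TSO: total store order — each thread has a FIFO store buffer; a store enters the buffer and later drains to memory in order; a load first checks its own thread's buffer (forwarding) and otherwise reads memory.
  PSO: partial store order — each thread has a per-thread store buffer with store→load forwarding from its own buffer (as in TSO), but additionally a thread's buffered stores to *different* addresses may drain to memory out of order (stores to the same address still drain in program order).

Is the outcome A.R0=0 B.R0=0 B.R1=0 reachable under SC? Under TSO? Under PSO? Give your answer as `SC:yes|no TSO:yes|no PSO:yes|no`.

outcome vector order: (A.R0,B.R0,B.R1)
[SC] allowed = {<0 0 0>, <0 0 2>, <0 2 2>, <2 0 0>, <2 0 2>, <2 2 2>}
[TSO] allowed = {<0 0 0>, <0 0 2>, <0 2 2>, <2 0 0>, <2 0 2>, <2 2 2>}
[PSO] allowed = {<0 0 0>, <0 0 2>, <0 2 2>, <2 0 0>, <2 0 2>, <2 2 2>}
target <0 0 0> ∈ {SC,TSO,PSO}

SC:yes TSO:yes PSO:yes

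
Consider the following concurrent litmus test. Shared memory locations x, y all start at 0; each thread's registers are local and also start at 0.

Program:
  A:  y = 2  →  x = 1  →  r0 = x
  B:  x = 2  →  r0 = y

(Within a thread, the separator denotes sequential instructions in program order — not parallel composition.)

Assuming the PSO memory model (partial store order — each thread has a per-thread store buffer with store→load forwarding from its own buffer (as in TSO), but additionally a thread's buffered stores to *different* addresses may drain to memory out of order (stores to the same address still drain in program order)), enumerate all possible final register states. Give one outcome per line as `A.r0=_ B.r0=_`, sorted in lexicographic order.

outcome vector order: (A.r0,B.r0)
|PSO outcomes| = 4

A.r0=1 B.r0=0
A.r0=1 B.r0=2
A.r0=2 B.r0=0
A.r0=2 B.r0=2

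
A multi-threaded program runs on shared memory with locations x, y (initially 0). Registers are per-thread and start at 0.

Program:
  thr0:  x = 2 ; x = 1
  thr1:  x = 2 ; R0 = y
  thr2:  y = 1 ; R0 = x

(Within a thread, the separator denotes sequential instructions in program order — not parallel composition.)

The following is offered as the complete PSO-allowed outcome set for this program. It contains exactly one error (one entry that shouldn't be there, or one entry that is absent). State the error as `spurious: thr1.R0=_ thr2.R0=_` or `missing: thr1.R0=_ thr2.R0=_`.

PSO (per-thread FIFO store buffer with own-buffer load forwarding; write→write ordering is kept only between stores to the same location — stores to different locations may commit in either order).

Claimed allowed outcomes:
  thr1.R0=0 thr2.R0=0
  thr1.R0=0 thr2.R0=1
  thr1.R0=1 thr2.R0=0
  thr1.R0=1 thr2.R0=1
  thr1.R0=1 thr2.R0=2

outcome vector order: (thr1.R0,thr2.R0)
PSO: 6 outcomes — {0/0; 0/1; 0/2; 1/0; 1/1; 1/2}
PSO∖claimed = {0/2}

missing: thr1.R0=0 thr2.R0=2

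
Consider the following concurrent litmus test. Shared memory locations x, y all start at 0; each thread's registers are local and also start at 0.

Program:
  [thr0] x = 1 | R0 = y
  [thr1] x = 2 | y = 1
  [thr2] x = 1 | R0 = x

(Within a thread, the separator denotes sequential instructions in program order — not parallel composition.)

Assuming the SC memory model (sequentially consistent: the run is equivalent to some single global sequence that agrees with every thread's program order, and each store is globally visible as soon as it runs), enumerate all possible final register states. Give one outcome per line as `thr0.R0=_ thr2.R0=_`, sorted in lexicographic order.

thr0.R0=0 thr2.R0=1
thr0.R0=0 thr2.R0=2
thr0.R0=1 thr2.R0=1
thr0.R0=1 thr2.R0=2

outcome vector order: (thr0.R0,thr2.R0)
|SC outcomes| = 4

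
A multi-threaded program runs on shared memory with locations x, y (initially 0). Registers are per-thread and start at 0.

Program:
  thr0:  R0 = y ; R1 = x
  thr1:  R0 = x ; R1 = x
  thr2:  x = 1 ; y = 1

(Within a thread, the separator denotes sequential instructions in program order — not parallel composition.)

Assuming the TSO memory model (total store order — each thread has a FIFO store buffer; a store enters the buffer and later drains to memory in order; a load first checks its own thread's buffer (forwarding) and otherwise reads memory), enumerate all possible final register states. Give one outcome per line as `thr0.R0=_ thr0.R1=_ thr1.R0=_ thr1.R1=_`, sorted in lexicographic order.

thr0.R0=0 thr0.R1=0 thr1.R0=0 thr1.R1=0
thr0.R0=0 thr0.R1=0 thr1.R0=0 thr1.R1=1
thr0.R0=0 thr0.R1=0 thr1.R0=1 thr1.R1=1
thr0.R0=0 thr0.R1=1 thr1.R0=0 thr1.R1=0
thr0.R0=0 thr0.R1=1 thr1.R0=0 thr1.R1=1
thr0.R0=0 thr0.R1=1 thr1.R0=1 thr1.R1=1
thr0.R0=1 thr0.R1=1 thr1.R0=0 thr1.R1=0
thr0.R0=1 thr0.R1=1 thr1.R0=0 thr1.R1=1
thr0.R0=1 thr0.R1=1 thr1.R0=1 thr1.R1=1

outcome vector order: (thr0.R0,thr0.R1,thr1.R0,thr1.R1)
|TSO outcomes| = 9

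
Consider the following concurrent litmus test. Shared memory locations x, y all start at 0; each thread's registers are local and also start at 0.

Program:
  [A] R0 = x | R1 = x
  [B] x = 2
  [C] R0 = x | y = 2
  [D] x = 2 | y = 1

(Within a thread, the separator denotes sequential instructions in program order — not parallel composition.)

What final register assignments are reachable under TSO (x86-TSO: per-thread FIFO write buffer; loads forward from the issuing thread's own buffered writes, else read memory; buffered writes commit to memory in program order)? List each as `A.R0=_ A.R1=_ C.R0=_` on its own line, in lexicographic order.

outcome vector order: (A.R0,A.R1,C.R0)
|TSO outcomes| = 6

A.R0=0 A.R1=0 C.R0=0
A.R0=0 A.R1=0 C.R0=2
A.R0=0 A.R1=2 C.R0=0
A.R0=0 A.R1=2 C.R0=2
A.R0=2 A.R1=2 C.R0=0
A.R0=2 A.R1=2 C.R0=2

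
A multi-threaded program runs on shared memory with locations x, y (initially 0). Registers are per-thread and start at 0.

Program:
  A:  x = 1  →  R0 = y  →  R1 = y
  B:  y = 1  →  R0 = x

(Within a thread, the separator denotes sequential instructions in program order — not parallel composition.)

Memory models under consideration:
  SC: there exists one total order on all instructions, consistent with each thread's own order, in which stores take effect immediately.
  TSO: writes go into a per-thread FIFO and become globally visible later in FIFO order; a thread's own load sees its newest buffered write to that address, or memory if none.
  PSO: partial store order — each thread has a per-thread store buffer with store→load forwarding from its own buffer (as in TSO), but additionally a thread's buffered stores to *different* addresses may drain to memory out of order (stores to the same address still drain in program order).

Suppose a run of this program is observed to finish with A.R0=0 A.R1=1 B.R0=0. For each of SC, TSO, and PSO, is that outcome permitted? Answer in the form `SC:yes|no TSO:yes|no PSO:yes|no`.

SC:no TSO:yes PSO:yes

outcome vector order: (A.R0,A.R1,B.R0)
SC (4): 0/0/1 0/1/1 1/1/0 1/1/1
TSO (6): 0/0/0 0/0/1 0/1/0 0/1/1 1/1/0 1/1/1
PSO (6): 0/0/0 0/0/1 0/1/0 0/1/1 1/1/0 1/1/1
target 0/1/0 ∈ {TSO,PSO}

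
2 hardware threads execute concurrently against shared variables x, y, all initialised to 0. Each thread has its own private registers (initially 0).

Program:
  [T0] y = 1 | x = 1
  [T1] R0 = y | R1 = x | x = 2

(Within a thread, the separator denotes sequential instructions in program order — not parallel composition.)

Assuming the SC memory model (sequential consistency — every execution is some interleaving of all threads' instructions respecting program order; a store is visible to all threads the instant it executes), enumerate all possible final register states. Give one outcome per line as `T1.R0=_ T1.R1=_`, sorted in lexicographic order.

T1.R0=0 T1.R1=0
T1.R0=0 T1.R1=1
T1.R0=1 T1.R1=0
T1.R0=1 T1.R1=1

outcome vector order: (T1.R0,T1.R1)
|SC outcomes| = 4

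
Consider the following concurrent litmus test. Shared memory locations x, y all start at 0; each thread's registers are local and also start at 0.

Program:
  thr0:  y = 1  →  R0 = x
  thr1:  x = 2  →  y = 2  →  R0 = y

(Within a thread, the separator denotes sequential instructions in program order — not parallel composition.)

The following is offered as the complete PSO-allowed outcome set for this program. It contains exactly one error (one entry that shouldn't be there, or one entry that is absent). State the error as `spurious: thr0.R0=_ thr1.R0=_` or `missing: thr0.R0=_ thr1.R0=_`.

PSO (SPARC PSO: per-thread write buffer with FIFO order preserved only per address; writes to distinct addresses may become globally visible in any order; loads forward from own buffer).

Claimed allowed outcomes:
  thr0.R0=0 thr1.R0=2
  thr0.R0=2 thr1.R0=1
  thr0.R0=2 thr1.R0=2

missing: thr0.R0=0 thr1.R0=1

outcome vector order: (thr0.R0,thr1.R0)
PSO (4): (0,1); (0,2); (2,1); (2,2)
PSO∖claimed = {(0,1)}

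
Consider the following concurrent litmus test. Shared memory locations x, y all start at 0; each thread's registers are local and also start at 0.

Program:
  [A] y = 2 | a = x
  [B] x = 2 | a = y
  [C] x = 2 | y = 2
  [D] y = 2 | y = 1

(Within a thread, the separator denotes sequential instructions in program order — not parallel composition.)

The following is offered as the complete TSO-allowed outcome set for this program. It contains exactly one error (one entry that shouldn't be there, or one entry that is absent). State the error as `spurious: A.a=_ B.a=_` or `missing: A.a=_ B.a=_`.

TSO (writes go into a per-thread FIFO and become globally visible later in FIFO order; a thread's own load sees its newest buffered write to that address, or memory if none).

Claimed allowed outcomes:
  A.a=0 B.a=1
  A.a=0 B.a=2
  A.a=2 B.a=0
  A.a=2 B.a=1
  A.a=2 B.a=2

outcome vector order: (A.a,B.a)
[TSO] allowed = {00 01 02 20 21 22}
TSO∖claimed = {00}

missing: A.a=0 B.a=0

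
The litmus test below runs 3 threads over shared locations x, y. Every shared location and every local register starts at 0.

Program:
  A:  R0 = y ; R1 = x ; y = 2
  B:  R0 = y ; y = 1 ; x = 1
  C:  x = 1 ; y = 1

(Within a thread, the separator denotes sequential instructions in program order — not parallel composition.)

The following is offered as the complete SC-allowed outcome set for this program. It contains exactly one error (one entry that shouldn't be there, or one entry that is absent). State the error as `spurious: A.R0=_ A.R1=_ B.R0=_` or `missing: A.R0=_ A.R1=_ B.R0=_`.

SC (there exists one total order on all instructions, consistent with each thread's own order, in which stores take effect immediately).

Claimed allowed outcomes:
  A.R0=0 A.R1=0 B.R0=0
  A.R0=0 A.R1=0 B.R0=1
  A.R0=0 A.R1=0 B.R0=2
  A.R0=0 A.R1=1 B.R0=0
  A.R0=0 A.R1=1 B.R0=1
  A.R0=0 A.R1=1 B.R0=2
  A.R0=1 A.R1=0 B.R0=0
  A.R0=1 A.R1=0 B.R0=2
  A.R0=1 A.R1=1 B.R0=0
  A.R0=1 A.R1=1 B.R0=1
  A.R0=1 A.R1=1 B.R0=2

spurious: A.R0=1 A.R1=0 B.R0=2

outcome vector order: (A.R0,A.R1,B.R0)
under SC → (0,0,0), (0,0,1), (0,0,2), (0,1,0), (0,1,1), (0,1,2), (1,0,0), (1,1,0), (1,1,1), (1,1,2)
claimed∖SC = {(1,0,2)}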